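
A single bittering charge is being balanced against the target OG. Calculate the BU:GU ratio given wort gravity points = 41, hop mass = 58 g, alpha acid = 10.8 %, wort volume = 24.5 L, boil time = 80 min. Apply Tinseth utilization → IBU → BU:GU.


U = 1.65·0.000125^(GP/1000)·(1−e^(−0.04t))/4.15;  IBU = (α/100)·m·U·1000/V;  BU:GU = IBU/GP
U = 1.65·0.000125^(41/1000)·(1−e^(−0.04·80))/4.15 = 0.2638
IBU = (10.8/100)·58·0.2638·1000/24.5 = 67.4561
BU:GU = 67.4561/41

1.6453


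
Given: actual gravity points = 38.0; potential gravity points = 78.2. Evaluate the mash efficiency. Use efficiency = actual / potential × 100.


efficiency = 38.0 / 78.2 × 100

48.5934 %


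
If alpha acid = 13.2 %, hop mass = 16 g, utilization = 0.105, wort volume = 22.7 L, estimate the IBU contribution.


IBU = (α/100)·mass·U·1000 / V
IBU = (13.2/100)·16·0.105·1000 / 22.7

9.7692 IBU


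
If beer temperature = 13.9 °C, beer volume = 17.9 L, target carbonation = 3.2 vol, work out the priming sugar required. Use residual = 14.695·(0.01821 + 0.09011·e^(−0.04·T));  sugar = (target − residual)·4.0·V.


residual = 14.695·(0.01821 + 0.09011·e^(−0.04·13.9)) = 1.0270
sugar = (3.2 − 1.0270)·4.0·17.9

155.5866 g


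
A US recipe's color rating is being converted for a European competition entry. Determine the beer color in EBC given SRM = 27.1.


EBC = SRM · 1.97
EBC = 27.1 · 1.97

53.3870 EBC


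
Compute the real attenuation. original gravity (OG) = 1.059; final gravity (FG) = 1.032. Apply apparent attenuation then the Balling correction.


AA = (OG−FG)/(OG−1)·100;  RA = AA·0.8192
AA = (1.059 − 1.032)/(1.059 − 1)·100 = 45.7627
RA = 45.7627·0.8192

37.4888 %


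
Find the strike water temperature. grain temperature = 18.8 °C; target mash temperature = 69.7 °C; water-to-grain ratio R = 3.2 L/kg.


T_strike = (0.41/R)·(T_mash − T_grain) + T_mash
T_strike = (0.41/3.2)·(69.7 − 18.8) + 69.7

76.2216 °C


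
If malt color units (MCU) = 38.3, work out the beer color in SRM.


SRM = 1.4922 · MCU^0.6859
SRM = 1.4922 · 38.3^0.6859

18.1862 SRM


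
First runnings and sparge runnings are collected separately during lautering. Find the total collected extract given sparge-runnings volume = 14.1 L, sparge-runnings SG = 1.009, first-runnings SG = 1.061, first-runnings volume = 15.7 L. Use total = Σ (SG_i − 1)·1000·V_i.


first = (1.061 − 1)·1000·15.7 = 957.7000
sparge = (1.009 − 1)·1000·14.1 = 126.9000
total = 957.7000 + 126.9000

1084.6000 gravity·L


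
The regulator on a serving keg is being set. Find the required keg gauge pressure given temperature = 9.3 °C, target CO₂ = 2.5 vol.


psi = vols/(0.01821 + 0.09011·e^(−0.04·T)) − 14.695
psi = 2.5/(0.01821 + 0.09011·e^(−0.04·9.3)) − 14.695

16.4275 psi


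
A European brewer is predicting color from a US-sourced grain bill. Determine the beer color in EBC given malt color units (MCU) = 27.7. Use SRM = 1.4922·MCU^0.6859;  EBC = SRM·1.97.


SRM = 1.4922·27.7^0.6859 = 14.5621
EBC = 14.5621·1.97

28.6873 EBC


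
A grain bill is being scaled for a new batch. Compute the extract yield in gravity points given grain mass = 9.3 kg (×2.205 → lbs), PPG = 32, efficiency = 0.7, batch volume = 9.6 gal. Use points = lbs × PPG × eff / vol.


lbs = 9.3 × 2.205 = 20.5065
points = 20.5065 × 32 × 0.7 / 9.6

47.8485 points


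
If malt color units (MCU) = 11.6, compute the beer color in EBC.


SRM = 1.4922·MCU^0.6859;  EBC = SRM·1.97
SRM = 1.4922·11.6^0.6859 = 8.0157
EBC = 8.0157·1.97

15.7908 EBC


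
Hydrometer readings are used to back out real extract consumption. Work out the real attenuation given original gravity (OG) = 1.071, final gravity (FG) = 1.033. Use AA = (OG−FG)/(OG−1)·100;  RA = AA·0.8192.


AA = (1.071 − 1.033)/(1.071 − 1)·100 = 53.5211
RA = 53.5211·0.8192

43.8445 %


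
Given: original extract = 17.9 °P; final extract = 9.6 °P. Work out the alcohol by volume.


SG = 259/(259 − P);  ABV = (OG − FG)·131.25
OG = 259/(259 − 17.9) = 1.0742
FG = 259/(259 − 9.6) = 1.0385
ABV = (1.0742 − 1.0385)·131.25

4.6923 % ABV


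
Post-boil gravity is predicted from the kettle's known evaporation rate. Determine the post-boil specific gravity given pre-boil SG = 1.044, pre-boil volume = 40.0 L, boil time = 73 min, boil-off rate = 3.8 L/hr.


V_post = V_pre − rate·(t/60);  SG_post = 1 + (SG_pre−1)·V_pre/V_post
V_post = 40.0 − 3.8·(73/60) = 35.3767
SG_post = 1 + (1.044 − 1)·40.0/35.3767

1.0498


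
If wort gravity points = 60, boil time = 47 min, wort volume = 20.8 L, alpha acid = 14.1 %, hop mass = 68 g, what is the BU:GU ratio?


U = 1.65·0.000125^(GP/1000)·(1−e^(−0.04t))/4.15;  IBU = (α/100)·m·U·1000/V;  BU:GU = IBU/GP
U = 1.65·0.000125^(60/1000)·(1−e^(−0.04·47))/4.15 = 0.1965
IBU = (14.1/100)·68·0.1965·1000/20.8 = 90.5751
BU:GU = 90.5751/60

1.5096


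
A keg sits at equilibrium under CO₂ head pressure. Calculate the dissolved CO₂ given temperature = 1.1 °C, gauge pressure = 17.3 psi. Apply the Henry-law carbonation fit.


vols = (P + 14.695)·(0.01821 + 0.09011·e^(−0.04·T))
vols = (17.3 + 14.695)·(0.01821 + 0.09011·e^(−0.04·1.1))

3.3416 volumes


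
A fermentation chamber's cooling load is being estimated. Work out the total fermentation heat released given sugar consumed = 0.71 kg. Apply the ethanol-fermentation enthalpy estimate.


Q = m_sugar · 590 kJ/kg
Q = 0.71 · 590

418.9000 kJ


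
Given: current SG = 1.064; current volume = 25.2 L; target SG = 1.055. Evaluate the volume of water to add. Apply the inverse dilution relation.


V_water = V·((SG_curr − 1)/(SG_target − 1) − 1)
V_water = 25.2·((1.064 − 1)/(1.055 − 1) − 1)

4.1236 L


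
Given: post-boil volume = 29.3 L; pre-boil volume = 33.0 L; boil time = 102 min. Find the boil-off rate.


rate = (V_pre − V_post) / (t_min/60)
rate = (33.0 − 29.3) / (102/60)

2.1765 L/hr


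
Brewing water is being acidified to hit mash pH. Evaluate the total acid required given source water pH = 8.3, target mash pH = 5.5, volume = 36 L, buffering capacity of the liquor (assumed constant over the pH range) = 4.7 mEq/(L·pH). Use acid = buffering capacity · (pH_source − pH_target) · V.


acid = 4.7 · (8.3 − 5.5) · 36

473.7600 mEq


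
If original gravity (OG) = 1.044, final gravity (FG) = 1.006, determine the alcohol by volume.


ABV = (OG − FG) · 131.25
ABV = (1.044 − 1.006) · 131.25

4.9875 % ABV


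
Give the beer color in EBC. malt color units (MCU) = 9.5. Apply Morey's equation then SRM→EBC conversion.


SRM = 1.4922·MCU^0.6859;  EBC = SRM·1.97
SRM = 1.4922·9.5^0.6859 = 6.9895
EBC = 6.9895·1.97

13.7694 EBC


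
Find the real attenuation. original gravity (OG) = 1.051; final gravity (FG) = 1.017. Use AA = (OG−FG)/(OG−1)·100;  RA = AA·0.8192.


AA = (1.051 − 1.017)/(1.051 − 1)·100 = 66.6667
RA = 66.6667·0.8192

54.6133 %


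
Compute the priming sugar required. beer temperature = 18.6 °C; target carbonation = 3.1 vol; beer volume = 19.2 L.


residual = 14.695·(0.01821 + 0.09011·e^(−0.04·T));  sugar = (target − residual)·4.0·V
residual = 14.695·(0.01821 + 0.09011·e^(−0.04·18.6)) = 0.8969
sugar = (3.1 − 0.8969)·4.0·19.2

169.2018 g


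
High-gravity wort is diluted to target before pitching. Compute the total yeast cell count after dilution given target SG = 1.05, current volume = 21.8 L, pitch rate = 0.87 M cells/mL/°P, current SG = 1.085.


V_w = V·((SG_c−1)/(SG_t−1)−1);  °P = 259 − 259/SG_t;  cells = rate·(V+V_w)·°P
V_w = 21.8·((1.085−1)/(1.05−1)−1) = 15.2600
V_final = 21.8 + 15.2600 = 37.0600
°P = 259 − 259/1.05 = 12.3333
cells = 0.87·37.0600·12.3333

397.6538 billion cells


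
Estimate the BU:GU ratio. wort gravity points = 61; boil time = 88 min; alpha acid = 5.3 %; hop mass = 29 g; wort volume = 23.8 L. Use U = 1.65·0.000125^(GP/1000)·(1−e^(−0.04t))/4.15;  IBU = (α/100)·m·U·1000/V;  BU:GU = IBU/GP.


U = 1.65·0.000125^(61/1000)·(1−e^(−0.04·88))/4.15 = 0.2230
IBU = (5.3/100)·29·0.2230·1000/23.8 = 14.4011
BU:GU = 14.4011/61

0.2361


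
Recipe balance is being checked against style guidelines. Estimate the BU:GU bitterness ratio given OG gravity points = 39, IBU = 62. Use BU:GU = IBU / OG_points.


BU:GU = 62 / 39

1.5897


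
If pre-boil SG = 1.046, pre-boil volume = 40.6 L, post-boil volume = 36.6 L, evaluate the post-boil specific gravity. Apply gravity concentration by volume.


SG_post = 1 + (SG_pre − 1)·V_pre/V_post
pts_pre = (1.046 − 1)·1000 = 46.0000
pts_post = 46.0000·40.6/36.6 = 51.0273
SG_post = 1 + 51.0273/1000

1.0510


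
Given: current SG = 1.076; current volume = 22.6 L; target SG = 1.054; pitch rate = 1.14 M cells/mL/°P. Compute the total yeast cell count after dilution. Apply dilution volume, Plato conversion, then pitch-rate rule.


V_w = V·((SG_c−1)/(SG_t−1)−1);  °P = 259 − 259/SG_t;  cells = rate·(V+V_w)·°P
V_w = 22.6·((1.076−1)/(1.054−1)−1) = 9.2074
V_final = 22.6 + 9.2074 = 31.8074
°P = 259 − 259/1.054 = 13.2694
cells = 1.14·31.8074·13.2694

481.1561 billion cells


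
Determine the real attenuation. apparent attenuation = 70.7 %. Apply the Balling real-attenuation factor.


RA = AA · 0.8192
RA = 70.7 · 0.8192

57.9174 %


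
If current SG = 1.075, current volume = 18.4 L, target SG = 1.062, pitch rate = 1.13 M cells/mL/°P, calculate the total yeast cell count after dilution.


V_w = V·((SG_c−1)/(SG_t−1)−1);  °P = 259 − 259/SG_t;  cells = rate·(V+V_w)·°P
V_w = 18.4·((1.075−1)/(1.062−1)−1) = 3.8581
V_final = 18.4 + 3.8581 = 22.2581
°P = 259 − 259/1.062 = 15.1205
cells = 1.13·22.2581·15.1205

380.3056 billion cells


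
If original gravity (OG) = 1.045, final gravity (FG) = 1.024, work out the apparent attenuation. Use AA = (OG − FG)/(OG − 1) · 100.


AA = (1.045 − 1.024)/(1.045 − 1) · 100

46.6667 %


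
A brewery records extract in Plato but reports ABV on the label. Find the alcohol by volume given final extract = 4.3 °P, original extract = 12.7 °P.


SG = 259/(259 − P);  ABV = (OG − FG)·131.25
OG = 259/(259 − 12.7) = 1.0516
FG = 259/(259 − 4.3) = 1.0169
ABV = (1.0516 − 1.0169)·131.25

4.5518 % ABV


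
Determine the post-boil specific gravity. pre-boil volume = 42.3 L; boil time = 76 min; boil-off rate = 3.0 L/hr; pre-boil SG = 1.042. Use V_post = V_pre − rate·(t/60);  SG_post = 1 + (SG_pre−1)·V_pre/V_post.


V_post = 42.3 − 3.0·(76/60) = 38.5000
SG_post = 1 + (1.042 − 1)·42.3/38.5000

1.0461


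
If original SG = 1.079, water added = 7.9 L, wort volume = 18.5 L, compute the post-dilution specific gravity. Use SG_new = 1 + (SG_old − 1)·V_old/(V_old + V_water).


pts = (1.079 − 1)·1000·18.5/(18.5 + 7.9) = 55.3598
SG_new = 1 + 55.3598/1000

1.0554


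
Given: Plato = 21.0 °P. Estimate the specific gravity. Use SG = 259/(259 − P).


SG = 259/(259 − 21.0)

1.0882


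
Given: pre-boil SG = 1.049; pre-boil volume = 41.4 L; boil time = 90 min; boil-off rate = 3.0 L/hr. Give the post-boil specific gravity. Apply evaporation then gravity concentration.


V_post = V_pre − rate·(t/60);  SG_post = 1 + (SG_pre−1)·V_pre/V_post
V_post = 41.4 − 3.0·(90/60) = 36.9000
SG_post = 1 + (1.049 − 1)·41.4/36.9000

1.0550


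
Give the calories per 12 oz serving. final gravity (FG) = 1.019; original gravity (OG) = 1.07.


ABW = (OG−FG)·131.25·0.79/FG;  °P = 259 − 259/SG (for OG→OE and FG→AE);  RE = 0.1808·OE + 0.8192·AE;  Cal = (6.9·ABW + 4·(RE−0.1))·FG·3.55
ABW = (1.07 − 1.019)·131.25·0.79/1.019 = 5.1895
OE = 259 − 259/1.07 = 16.9439 °P
AE = 259 − 259/1.019 = 4.8292 °P
RE = 0.1808·16.9439 + 0.8192·4.8292 = 7.0196 °P
Cal = (6.9·5.1895 + 4·(7.0196−0.1))·1.019·3.55

229.6560 kcal


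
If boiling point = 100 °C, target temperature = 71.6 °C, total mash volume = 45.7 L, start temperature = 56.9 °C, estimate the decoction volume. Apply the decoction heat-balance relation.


V_dec = V_total·(T_target − T_start)/(T_boil − T_start)
V_dec = 45.7·(71.6 − 56.9)/(100 − 56.9)

15.5868 L


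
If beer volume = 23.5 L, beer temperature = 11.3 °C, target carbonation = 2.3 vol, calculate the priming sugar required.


residual = 14.695·(0.01821 + 0.09011·e^(−0.04·T));  sugar = (target − residual)·4.0·V
residual = 14.695·(0.01821 + 0.09011·e^(−0.04·11.3)) = 1.1102
sugar = (2.3 − 1.1102)·4.0·23.5

111.8379 g


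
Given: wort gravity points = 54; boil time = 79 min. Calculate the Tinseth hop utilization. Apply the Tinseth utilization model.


U = 1.65·0.000125^(GP/1000) · (1 − e^(−0.04·t))/4.15
bigness = 1.65·0.000125^(54/1000) = 1.0156
boil_factor = (1 − e^(−0.04·79))/4.15 = 0.2307
U = 1.0156 · 0.2307

0.2343


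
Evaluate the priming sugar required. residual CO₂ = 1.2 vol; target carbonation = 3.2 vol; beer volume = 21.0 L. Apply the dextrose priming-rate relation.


sugar = (target − residual)·4.0·V
sugar = (3.2 − 1.2)·4.0·21.0

168.0000 g


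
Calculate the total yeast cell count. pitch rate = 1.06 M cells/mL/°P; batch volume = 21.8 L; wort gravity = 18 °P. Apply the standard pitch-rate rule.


cells (billions) = rate · V_L · °P
cells = 1.06 · 21.8 · 18

415.9440 billion cells


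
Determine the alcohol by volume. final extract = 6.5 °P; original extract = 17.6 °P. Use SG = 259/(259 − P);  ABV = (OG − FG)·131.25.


OG = 259/(259 − 17.6) = 1.0729
FG = 259/(259 − 6.5) = 1.0257
ABV = (1.0729 − 1.0257)·131.25

6.1905 % ABV


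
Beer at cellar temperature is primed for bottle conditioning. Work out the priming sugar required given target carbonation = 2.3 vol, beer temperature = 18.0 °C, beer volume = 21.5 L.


residual = 14.695·(0.01821 + 0.09011·e^(−0.04·T));  sugar = (target − residual)·4.0·V
residual = 14.695·(0.01821 + 0.09011·e^(−0.04·18.0)) = 0.9121
sugar = (2.3 − 0.9121)·4.0·21.5

119.3562 g


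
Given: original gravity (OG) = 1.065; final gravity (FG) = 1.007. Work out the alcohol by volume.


ABV = (OG − FG) · 131.25
ABV = (1.065 − 1.007) · 131.25

7.6125 % ABV


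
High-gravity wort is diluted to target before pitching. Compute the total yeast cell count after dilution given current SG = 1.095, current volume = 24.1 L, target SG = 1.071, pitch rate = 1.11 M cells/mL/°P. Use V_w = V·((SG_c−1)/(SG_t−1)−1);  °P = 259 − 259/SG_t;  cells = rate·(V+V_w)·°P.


V_w = 24.1·((1.095−1)/(1.071−1)−1) = 8.1465
V_final = 24.1 + 8.1465 = 32.2465
°P = 259 − 259/1.071 = 17.1699
cells = 1.11·32.2465·17.1699

614.5736 billion cells


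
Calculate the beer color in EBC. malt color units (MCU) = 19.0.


SRM = 1.4922·MCU^0.6859;  EBC = SRM·1.97
SRM = 1.4922·19.0^0.6859 = 11.2441
EBC = 11.2441·1.97

22.1508 EBC


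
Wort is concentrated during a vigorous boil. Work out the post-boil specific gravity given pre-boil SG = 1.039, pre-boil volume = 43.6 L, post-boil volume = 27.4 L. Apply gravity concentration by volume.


SG_post = 1 + (SG_pre − 1)·V_pre/V_post
pts_pre = (1.039 − 1)·1000 = 39.0000
pts_post = 39.0000·43.6/27.4 = 62.0584
SG_post = 1 + 62.0584/1000

1.0621


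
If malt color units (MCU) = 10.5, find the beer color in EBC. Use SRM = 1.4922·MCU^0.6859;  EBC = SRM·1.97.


SRM = 1.4922·10.5^0.6859 = 7.4862
EBC = 7.4862·1.97

14.7478 EBC


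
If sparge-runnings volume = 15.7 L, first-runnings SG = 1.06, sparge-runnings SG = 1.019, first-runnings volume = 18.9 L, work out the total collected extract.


total = Σ (SG_i − 1)·1000·V_i
first = (1.06 − 1)·1000·18.9 = 1134.0000
sparge = (1.019 − 1)·1000·15.7 = 298.3000
total = 1134.0000 + 298.3000

1432.3000 gravity·L


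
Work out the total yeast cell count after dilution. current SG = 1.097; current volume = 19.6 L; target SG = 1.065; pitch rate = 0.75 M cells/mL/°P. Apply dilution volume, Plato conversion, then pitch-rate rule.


V_w = V·((SG_c−1)/(SG_t−1)−1);  °P = 259 − 259/SG_t;  cells = rate·(V+V_w)·°P
V_w = 19.6·((1.097−1)/(1.065−1)−1) = 9.6492
V_final = 19.6 + 9.6492 = 29.2492
°P = 259 − 259/1.065 = 15.8075
cells = 0.75·29.2492·15.8075

346.7682 billion cells


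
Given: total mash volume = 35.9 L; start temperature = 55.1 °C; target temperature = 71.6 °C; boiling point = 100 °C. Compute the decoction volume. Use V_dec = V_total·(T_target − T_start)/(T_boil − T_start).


V_dec = 35.9·(71.6 − 55.1)/(100 − 55.1)

13.1927 L


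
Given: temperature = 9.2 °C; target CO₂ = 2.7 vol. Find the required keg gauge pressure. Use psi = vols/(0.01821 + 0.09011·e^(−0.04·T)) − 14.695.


psi = 2.7/(0.01821 + 0.09011·e^(−0.04·9.2)) − 14.695

18.8135 psi


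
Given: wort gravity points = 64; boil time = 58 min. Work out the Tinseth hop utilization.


U = 1.65·0.000125^(GP/1000) · (1 − e^(−0.04·t))/4.15
bigness = 1.65·0.000125^(64/1000) = 0.9283
boil_factor = (1 − e^(−0.04·58))/4.15 = 0.2173
U = 0.9283 · 0.2173

0.2017


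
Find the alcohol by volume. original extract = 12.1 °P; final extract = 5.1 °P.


SG = 259/(259 − P);  ABV = (OG − FG)·131.25
OG = 259/(259 − 12.1) = 1.0490
FG = 259/(259 − 5.1) = 1.0201
ABV = (1.0490 − 1.0201)·131.25

3.7959 % ABV


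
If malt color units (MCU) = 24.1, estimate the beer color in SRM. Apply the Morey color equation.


SRM = 1.4922 · MCU^0.6859
SRM = 1.4922 · 24.1^0.6859

13.2359 SRM


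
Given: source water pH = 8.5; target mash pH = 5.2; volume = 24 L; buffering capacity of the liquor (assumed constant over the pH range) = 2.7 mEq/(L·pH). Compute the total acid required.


acid = buffering capacity · (pH_source − pH_target) · V
acid = 2.7 · (8.5 − 5.2) · 24

213.8400 mEq


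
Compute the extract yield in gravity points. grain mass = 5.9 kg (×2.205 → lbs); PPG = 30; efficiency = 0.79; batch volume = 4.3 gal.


points = lbs × PPG × eff / vol
lbs = 5.9 × 2.205 = 13.0095
points = 13.0095 × 30 × 0.79 / 4.3

71.7035 points


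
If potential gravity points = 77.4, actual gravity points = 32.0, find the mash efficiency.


efficiency = actual / potential × 100
efficiency = 32.0 / 77.4 × 100

41.3437 %


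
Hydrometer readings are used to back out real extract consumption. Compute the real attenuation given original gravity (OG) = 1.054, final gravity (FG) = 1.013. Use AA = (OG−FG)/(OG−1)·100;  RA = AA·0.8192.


AA = (1.054 − 1.013)/(1.054 − 1)·100 = 75.9259
RA = 75.9259·0.8192

62.1985 %


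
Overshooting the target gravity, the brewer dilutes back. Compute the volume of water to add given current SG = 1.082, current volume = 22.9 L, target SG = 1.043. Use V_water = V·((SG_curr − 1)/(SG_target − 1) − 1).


V_water = 22.9·((1.082 − 1)/(1.043 − 1) − 1)

20.7698 L


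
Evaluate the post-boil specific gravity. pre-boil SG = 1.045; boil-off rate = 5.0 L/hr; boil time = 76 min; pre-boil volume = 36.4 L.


V_post = V_pre − rate·(t/60);  SG_post = 1 + (SG_pre−1)·V_pre/V_post
V_post = 36.4 − 5.0·(76/60) = 30.0667
SG_post = 1 + (1.045 − 1)·36.4/30.0667

1.0545


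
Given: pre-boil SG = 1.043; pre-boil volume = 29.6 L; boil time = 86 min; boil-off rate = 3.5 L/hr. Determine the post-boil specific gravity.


V_post = V_pre − rate·(t/60);  SG_post = 1 + (SG_pre−1)·V_pre/V_post
V_post = 29.6 − 3.5·(86/60) = 24.5833
SG_post = 1 + (1.043 − 1)·29.6/24.5833

1.0518


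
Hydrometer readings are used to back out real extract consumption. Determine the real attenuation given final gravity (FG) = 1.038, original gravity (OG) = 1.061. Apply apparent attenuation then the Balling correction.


AA = (OG−FG)/(OG−1)·100;  RA = AA·0.8192
AA = (1.061 − 1.038)/(1.061 − 1)·100 = 37.7049
RA = 37.7049·0.8192

30.8879 %


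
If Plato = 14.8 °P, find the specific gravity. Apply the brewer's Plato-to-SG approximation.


SG = 259/(259 − P)
SG = 259/(259 − 14.8)

1.0606


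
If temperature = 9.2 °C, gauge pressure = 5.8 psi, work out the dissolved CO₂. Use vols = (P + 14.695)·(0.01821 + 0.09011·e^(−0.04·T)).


vols = (5.8 + 14.695)·(0.01821 + 0.09011·e^(−0.04·9.2))

1.6514 volumes


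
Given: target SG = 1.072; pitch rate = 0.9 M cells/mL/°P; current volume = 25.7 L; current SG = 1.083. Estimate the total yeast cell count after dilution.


V_w = V·((SG_c−1)/(SG_t−1)−1);  °P = 259 − 259/SG_t;  cells = rate·(V+V_w)·°P
V_w = 25.7·((1.083−1)/(1.072−1)−1) = 3.9264
V_final = 25.7 + 3.9264 = 29.6264
°P = 259 − 259/1.072 = 17.3955
cells = 0.9·29.6264·17.3955

463.8299 billion cells


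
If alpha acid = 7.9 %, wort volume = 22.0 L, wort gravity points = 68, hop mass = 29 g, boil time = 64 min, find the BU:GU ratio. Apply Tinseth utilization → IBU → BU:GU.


U = 1.65·0.000125^(GP/1000)·(1−e^(−0.04t))/4.15;  IBU = (α/100)·m·U·1000/V;  BU:GU = IBU/GP
U = 1.65·0.000125^(68/1000)·(1−e^(−0.04·64))/4.15 = 0.1991
IBU = (7.9/100)·29·0.1991·1000/22.0 = 20.7342
BU:GU = 20.7342/68

0.3049


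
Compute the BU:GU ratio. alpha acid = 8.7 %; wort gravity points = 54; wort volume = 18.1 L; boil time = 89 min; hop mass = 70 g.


U = 1.65·0.000125^(GP/1000)·(1−e^(−0.04t))/4.15;  IBU = (α/100)·m·U·1000/V;  BU:GU = IBU/GP
U = 1.65·0.000125^(54/1000)·(1−e^(−0.04·89))/4.15 = 0.2378
IBU = (8.7/100)·70·0.2378·1000/18.1 = 79.9978
BU:GU = 79.9978/54

1.4814


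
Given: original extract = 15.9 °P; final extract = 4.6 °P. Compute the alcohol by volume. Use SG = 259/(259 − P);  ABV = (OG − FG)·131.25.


OG = 259/(259 − 15.9) = 1.0654
FG = 259/(259 − 4.6) = 1.0181
ABV = (1.0654 − 1.0181)·131.25

6.2112 % ABV


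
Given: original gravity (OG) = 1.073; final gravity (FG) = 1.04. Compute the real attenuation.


AA = (OG−FG)/(OG−1)·100;  RA = AA·0.8192
AA = (1.073 − 1.04)/(1.073 − 1)·100 = 45.2055
RA = 45.2055·0.8192

37.0323 %


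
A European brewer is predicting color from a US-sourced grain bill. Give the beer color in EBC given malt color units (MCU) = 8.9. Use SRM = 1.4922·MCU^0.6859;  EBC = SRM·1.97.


SRM = 1.4922·8.9^0.6859 = 6.6836
EBC = 6.6836·1.97

13.1668 EBC


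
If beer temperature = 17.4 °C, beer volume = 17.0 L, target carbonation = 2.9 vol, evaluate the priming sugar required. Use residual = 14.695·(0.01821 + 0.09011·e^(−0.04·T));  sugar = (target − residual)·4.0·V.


residual = 14.695·(0.01821 + 0.09011·e^(−0.04·17.4)) = 0.9278
sugar = (2.9 − 0.9278)·4.0·17.0

134.1101 g


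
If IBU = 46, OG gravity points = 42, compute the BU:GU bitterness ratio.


BU:GU = IBU / OG_points
BU:GU = 46 / 42

1.0952


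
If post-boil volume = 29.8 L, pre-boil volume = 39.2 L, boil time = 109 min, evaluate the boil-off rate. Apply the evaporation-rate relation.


rate = (V_pre − V_post) / (t_min/60)
rate = (39.2 − 29.8) / (109/60)

5.1743 L/hr


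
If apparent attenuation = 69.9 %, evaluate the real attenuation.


RA = AA · 0.8192
RA = 69.9 · 0.8192

57.2621 %


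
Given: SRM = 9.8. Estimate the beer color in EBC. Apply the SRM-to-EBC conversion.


EBC = SRM · 1.97
EBC = 9.8 · 1.97

19.3060 EBC


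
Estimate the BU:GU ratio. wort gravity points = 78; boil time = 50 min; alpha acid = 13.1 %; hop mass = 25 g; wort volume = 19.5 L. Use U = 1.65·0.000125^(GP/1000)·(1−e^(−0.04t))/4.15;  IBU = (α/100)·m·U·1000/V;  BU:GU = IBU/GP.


U = 1.65·0.000125^(78/1000)·(1−e^(−0.04·50))/4.15 = 0.1705
IBU = (13.1/100)·25·0.1705·1000/19.5 = 28.6430
BU:GU = 28.6430/78

0.3672


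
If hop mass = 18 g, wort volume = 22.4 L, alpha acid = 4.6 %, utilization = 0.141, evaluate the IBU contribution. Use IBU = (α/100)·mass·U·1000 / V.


IBU = (4.6/100)·18·0.141·1000 / 22.4

5.2120 IBU


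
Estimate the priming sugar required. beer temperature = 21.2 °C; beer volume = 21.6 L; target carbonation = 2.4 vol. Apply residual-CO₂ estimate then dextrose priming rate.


residual = 14.695·(0.01821 + 0.09011·e^(−0.04·T));  sugar = (target − residual)·4.0·V
residual = 14.695·(0.01821 + 0.09011·e^(−0.04·21.2)) = 0.8347
sugar = (2.4 − 0.8347)·4.0·21.6

135.2421 g


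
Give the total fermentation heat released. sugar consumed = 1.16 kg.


Q = m_sugar · 590 kJ/kg
Q = 1.16 · 590

684.4000 kJ


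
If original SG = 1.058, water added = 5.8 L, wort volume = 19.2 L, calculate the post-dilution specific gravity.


SG_new = 1 + (SG_old − 1)·V_old/(V_old + V_water)
pts = (1.058 − 1)·1000·19.2/(19.2 + 5.8) = 44.5440
SG_new = 1 + 44.5440/1000

1.0445


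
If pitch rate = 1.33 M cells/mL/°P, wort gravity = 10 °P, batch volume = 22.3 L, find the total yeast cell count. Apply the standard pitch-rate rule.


cells (billions) = rate · V_L · °P
cells = 1.33 · 22.3 · 10

296.5900 billion cells


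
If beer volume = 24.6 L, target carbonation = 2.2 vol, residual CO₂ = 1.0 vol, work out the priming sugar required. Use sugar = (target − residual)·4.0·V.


sugar = (2.2 − 1.0)·4.0·24.6

118.0800 g


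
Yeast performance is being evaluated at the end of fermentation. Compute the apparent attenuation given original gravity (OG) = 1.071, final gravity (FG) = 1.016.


AA = (OG − FG)/(OG − 1) · 100
AA = (1.071 − 1.016)/(1.071 − 1) · 100

77.4648 %


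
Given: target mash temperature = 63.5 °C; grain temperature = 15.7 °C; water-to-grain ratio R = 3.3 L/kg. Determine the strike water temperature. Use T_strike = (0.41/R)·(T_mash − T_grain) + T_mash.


T_strike = (0.41/3.3)·(63.5 − 15.7) + 63.5

69.4388 °C


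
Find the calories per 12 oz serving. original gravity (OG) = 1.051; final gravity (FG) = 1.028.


ABW = (OG−FG)·131.25·0.79/FG;  °P = 259 − 259/SG (for OG→OE and FG→AE);  RE = 0.1808·OE + 0.8192·AE;  Cal = (6.9·ABW + 4·(RE−0.1))·FG·3.55
ABW = (1.051 − 1.028)·131.25·0.79/1.028 = 2.3199
OE = 259 − 259/1.051 = 12.5680 °P
AE = 259 − 259/1.028 = 7.0545 °P
RE = 0.1808·12.5680 + 0.8192·7.0545 = 8.0513 °P
Cal = (6.9·2.3199 + 4·(8.0513−0.1))·1.028·3.55

174.4863 kcal


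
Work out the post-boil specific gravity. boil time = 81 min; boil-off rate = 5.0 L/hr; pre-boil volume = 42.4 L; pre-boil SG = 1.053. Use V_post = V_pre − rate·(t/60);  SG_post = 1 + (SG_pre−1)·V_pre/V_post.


V_post = 42.4 − 5.0·(81/60) = 35.6500
SG_post = 1 + (1.053 − 1)·42.4/35.6500

1.0630


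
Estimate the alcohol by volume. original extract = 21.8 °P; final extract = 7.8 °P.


SG = 259/(259 − P);  ABV = (OG − FG)·131.25
OG = 259/(259 − 21.8) = 1.0919
FG = 259/(259 − 7.8) = 1.0311
ABV = (1.0919 − 1.0311)·131.25

7.9872 % ABV


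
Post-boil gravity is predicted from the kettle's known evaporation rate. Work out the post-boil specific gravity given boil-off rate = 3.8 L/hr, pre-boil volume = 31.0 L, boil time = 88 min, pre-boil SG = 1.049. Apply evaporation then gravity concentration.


V_post = V_pre − rate·(t/60);  SG_post = 1 + (SG_pre−1)·V_pre/V_post
V_post = 31.0 − 3.8·(88/60) = 25.4267
SG_post = 1 + (1.049 − 1)·31.0/25.4267

1.0597


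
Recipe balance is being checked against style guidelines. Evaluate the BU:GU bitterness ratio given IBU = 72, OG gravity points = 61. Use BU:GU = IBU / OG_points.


BU:GU = 72 / 61

1.1803


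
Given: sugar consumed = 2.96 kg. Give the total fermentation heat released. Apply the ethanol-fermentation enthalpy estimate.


Q = m_sugar · 590 kJ/kg
Q = 2.96 · 590

1746.4000 kJ


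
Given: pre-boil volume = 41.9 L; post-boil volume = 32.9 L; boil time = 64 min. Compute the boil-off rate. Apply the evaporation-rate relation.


rate = (V_pre − V_post) / (t_min/60)
rate = (41.9 − 32.9) / (64/60)

8.4375 L/hr


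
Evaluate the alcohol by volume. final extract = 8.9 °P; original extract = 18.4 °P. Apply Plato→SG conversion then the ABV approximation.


SG = 259/(259 − P);  ABV = (OG − FG)·131.25
OG = 259/(259 − 18.4) = 1.0765
FG = 259/(259 − 8.9) = 1.0356
ABV = (1.0765 − 1.0356)·131.25

5.3668 % ABV


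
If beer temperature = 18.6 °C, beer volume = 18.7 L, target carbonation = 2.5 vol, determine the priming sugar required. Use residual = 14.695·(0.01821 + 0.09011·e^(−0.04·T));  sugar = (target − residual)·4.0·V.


residual = 14.695·(0.01821 + 0.09011·e^(−0.04·18.6)) = 0.8969
sugar = (2.5 − 0.8969)·4.0·18.7

119.9155 g


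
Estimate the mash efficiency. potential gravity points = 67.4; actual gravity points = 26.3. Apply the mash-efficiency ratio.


efficiency = actual / potential × 100
efficiency = 26.3 / 67.4 × 100

39.0208 %


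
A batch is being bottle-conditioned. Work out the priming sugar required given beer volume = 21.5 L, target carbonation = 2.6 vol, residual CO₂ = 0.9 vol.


sugar = (target − residual)·4.0·V
sugar = (2.6 − 0.9)·4.0·21.5

146.2000 g


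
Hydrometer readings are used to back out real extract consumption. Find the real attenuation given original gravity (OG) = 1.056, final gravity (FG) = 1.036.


AA = (OG−FG)/(OG−1)·100;  RA = AA·0.8192
AA = (1.056 − 1.036)/(1.056 − 1)·100 = 35.7143
RA = 35.7143·0.8192

29.2571 %


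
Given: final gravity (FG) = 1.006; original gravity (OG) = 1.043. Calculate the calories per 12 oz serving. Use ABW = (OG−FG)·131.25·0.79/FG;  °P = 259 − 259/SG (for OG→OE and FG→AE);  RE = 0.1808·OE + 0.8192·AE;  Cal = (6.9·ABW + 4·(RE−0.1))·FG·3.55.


ABW = (1.043 − 1.006)·131.25·0.79/1.006 = 3.8136
OE = 259 − 259/1.043 = 10.6779 °P
AE = 259 − 259/1.006 = 1.5447 °P
RE = 0.1808·10.6779 + 0.8192·1.5447 = 3.1960 °P
Cal = (6.9·3.8136 + 4·(3.1960−0.1))·1.006·3.55

138.2005 kcal


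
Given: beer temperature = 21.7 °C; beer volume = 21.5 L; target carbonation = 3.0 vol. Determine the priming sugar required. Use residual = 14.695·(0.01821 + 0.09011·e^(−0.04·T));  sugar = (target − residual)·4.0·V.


residual = 14.695·(0.01821 + 0.09011·e^(−0.04·21.7)) = 0.8235
sugar = (3.0 − 0.8235)·4.0·21.5

187.1817 g


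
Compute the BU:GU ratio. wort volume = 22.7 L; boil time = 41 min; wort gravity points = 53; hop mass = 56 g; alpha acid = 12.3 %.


U = 1.65·0.000125^(GP/1000)·(1−e^(−0.04t))/4.15;  IBU = (α/100)·m·U·1000/V;  BU:GU = IBU/GP
U = 1.65·0.000125^(53/1000)·(1−e^(−0.04·41))/4.15 = 0.1990
IBU = (12.3/100)·56·0.1990·1000/22.7 = 60.3928
BU:GU = 60.3928/53

1.1395


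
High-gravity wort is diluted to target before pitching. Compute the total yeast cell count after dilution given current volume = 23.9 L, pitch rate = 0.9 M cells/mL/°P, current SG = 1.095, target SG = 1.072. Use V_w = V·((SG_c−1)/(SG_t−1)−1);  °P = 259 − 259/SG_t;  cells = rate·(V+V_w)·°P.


V_w = 23.9·((1.095−1)/(1.072−1)−1) = 7.6347
V_final = 23.9 + 7.6347 = 31.5347
°P = 259 − 259/1.072 = 17.3955
cells = 0.9·31.5347·17.3955

493.7067 billion cells


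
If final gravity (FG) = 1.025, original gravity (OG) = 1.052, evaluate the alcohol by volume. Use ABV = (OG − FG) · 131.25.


ABV = (1.052 − 1.025) · 131.25

3.5438 % ABV


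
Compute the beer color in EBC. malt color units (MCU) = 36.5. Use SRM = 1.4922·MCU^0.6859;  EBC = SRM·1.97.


SRM = 1.4922·36.5^0.6859 = 17.5956
EBC = 17.5956·1.97

34.6633 EBC


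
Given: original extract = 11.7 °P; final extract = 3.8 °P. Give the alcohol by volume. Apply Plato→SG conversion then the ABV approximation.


SG = 259/(259 − P);  ABV = (OG − FG)·131.25
OG = 259/(259 − 11.7) = 1.0473
FG = 259/(259 − 3.8) = 1.0149
ABV = (1.0473 − 1.0149)·131.25

4.2552 % ABV


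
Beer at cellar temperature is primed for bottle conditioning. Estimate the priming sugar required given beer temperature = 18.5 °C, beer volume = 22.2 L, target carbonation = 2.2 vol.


residual = 14.695·(0.01821 + 0.09011·e^(−0.04·T));  sugar = (target − residual)·4.0·V
residual = 14.695·(0.01821 + 0.09011·e^(−0.04·18.5)) = 0.8994
sugar = (2.2 − 0.8994)·4.0·22.2

115.4956 g


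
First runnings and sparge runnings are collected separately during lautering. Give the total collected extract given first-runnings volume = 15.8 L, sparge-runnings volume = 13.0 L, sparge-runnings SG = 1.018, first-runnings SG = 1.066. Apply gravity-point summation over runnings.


total = Σ (SG_i − 1)·1000·V_i
first = (1.066 − 1)·1000·15.8 = 1042.8000
sparge = (1.018 − 1)·1000·13.0 = 234.0000
total = 1042.8000 + 234.0000

1276.8000 gravity·L


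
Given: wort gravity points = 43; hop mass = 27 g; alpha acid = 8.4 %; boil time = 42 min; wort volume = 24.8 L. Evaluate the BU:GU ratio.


U = 1.65·0.000125^(GP/1000)·(1−e^(−0.04t))/4.15;  IBU = (α/100)·m·U·1000/V;  BU:GU = IBU/GP
U = 1.65·0.000125^(43/1000)·(1−e^(−0.04·42))/4.15 = 0.2198
IBU = (8.4/100)·27·0.2198·1000/24.8 = 20.1011
BU:GU = 20.1011/43

0.4675


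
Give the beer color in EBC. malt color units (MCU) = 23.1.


SRM = 1.4922·MCU^0.6859;  EBC = SRM·1.97
SRM = 1.4922·23.1^0.6859 = 12.8567
EBC = 12.8567·1.97

25.3276 EBC


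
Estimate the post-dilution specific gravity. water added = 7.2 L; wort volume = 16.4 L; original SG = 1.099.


SG_new = 1 + (SG_old − 1)·V_old/(V_old + V_water)
pts = (1.099 − 1)·1000·16.4/(16.4 + 7.2) = 68.7966
SG_new = 1 + 68.7966/1000

1.0688


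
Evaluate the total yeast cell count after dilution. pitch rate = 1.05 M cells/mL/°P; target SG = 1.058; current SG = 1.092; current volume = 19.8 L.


V_w = V·((SG_c−1)/(SG_t−1)−1);  °P = 259 − 259/SG_t;  cells = rate·(V+V_w)·°P
V_w = 19.8·((1.092−1)/(1.058−1)−1) = 11.6069
V_final = 19.8 + 11.6069 = 31.4069
°P = 259 − 259/1.058 = 14.1985
cells = 1.05·31.4069·14.1985

468.2270 billion cells


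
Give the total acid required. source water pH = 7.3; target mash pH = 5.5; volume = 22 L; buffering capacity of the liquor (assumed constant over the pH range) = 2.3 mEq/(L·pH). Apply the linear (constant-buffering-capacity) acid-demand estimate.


acid = buffering capacity · (pH_source − pH_target) · V
acid = 2.3 · (7.3 − 5.5) · 22

91.0800 mEq


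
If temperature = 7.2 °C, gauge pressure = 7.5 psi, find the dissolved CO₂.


vols = (P + 14.695)·(0.01821 + 0.09011·e^(−0.04·T))
vols = (7.5 + 14.695)·(0.01821 + 0.09011·e^(−0.04·7.2))

1.9037 volumes


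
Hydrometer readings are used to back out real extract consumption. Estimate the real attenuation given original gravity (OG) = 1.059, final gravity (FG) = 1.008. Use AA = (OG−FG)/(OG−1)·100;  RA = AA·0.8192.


AA = (1.059 − 1.008)/(1.059 − 1)·100 = 86.4407
RA = 86.4407·0.8192

70.8122 %


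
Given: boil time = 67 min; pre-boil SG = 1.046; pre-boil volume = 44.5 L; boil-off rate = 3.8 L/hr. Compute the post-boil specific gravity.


V_post = V_pre − rate·(t/60);  SG_post = 1 + (SG_pre−1)·V_pre/V_post
V_post = 44.5 − 3.8·(67/60) = 40.2567
SG_post = 1 + (1.046 − 1)·44.5/40.2567

1.0508


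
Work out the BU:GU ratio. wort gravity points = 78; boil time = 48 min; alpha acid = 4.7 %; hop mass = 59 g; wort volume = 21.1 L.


U = 1.65·0.000125^(GP/1000)·(1−e^(−0.04t))/4.15;  IBU = (α/100)·m·U·1000/V;  BU:GU = IBU/GP
U = 1.65·0.000125^(78/1000)·(1−e^(−0.04·48))/4.15 = 0.1683
IBU = (4.7/100)·59·0.1683·1000/21.1 = 22.1213
BU:GU = 22.1213/78

0.2836


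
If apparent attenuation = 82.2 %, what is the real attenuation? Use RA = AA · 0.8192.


RA = 82.2 · 0.8192

67.3382 %


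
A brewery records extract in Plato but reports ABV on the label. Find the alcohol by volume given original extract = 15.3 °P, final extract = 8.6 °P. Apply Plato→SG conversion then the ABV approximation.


SG = 259/(259 − P);  ABV = (OG − FG)·131.25
OG = 259/(259 − 15.3) = 1.0628
FG = 259/(259 − 8.6) = 1.0343
ABV = (1.0628 − 1.0343)·131.25

3.7324 % ABV


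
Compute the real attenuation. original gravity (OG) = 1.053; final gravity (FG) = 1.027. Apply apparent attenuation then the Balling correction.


AA = (OG−FG)/(OG−1)·100;  RA = AA·0.8192
AA = (1.053 − 1.027)/(1.053 − 1)·100 = 49.0566
RA = 49.0566·0.8192

40.1872 %


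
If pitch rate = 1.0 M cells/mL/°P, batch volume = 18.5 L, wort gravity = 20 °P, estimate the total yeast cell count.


cells (billions) = rate · V_L · °P
cells = 1.0 · 18.5 · 20

370.0000 billion cells


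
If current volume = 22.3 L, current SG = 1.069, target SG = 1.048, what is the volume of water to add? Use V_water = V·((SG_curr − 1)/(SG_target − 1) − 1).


V_water = 22.3·((1.069 − 1)/(1.048 − 1) − 1)

9.7562 L


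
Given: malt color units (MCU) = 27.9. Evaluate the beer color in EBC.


SRM = 1.4922·MCU^0.6859;  EBC = SRM·1.97
SRM = 1.4922·27.9^0.6859 = 14.6341
EBC = 14.6341·1.97

28.8292 EBC


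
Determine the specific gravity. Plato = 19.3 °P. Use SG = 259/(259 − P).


SG = 259/(259 − 19.3)

1.0805


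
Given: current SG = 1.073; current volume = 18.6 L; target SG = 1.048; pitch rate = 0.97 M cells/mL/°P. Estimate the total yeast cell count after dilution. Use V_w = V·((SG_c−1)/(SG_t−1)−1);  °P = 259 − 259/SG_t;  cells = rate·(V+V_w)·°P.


V_w = 18.6·((1.073−1)/(1.048−1)−1) = 9.6875
V_final = 18.6 + 9.6875 = 28.2875
°P = 259 − 259/1.048 = 11.8626
cells = 0.97·28.2875·11.8626

325.4963 billion cells


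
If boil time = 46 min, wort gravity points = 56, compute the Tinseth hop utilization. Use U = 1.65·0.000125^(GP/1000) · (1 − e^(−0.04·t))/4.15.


bigness = 1.65·0.000125^(56/1000) = 0.9975
boil_factor = (1 − e^(−0.04·46))/4.15 = 0.2027
U = 0.9975 · 0.2027

0.2022


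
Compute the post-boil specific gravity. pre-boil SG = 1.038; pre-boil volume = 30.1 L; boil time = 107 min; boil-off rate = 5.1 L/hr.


V_post = V_pre − rate·(t/60);  SG_post = 1 + (SG_pre−1)·V_pre/V_post
V_post = 30.1 − 5.1·(107/60) = 21.0050
SG_post = 1 + (1.038 − 1)·30.1/21.0050

1.0545


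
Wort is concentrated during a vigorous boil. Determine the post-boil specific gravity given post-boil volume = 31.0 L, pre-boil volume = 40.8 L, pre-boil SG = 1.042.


SG_post = 1 + (SG_pre − 1)·V_pre/V_post
pts_pre = (1.042 − 1)·1000 = 42.0000
pts_post = 42.0000·40.8/31.0 = 55.2774
SG_post = 1 + 55.2774/1000

1.0553


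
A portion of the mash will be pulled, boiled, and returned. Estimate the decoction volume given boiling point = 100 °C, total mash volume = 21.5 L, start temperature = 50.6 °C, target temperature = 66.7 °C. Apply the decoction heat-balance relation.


V_dec = V_total·(T_target − T_start)/(T_boil − T_start)
V_dec = 21.5·(66.7 − 50.6)/(100 − 50.6)

7.0071 L


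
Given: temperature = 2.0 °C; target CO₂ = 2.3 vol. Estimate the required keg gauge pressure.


psi = vols/(0.01821 + 0.09011·e^(−0.04·T)) − 14.695
psi = 2.3/(0.01821 + 0.09011·e^(−0.04·2.0)) − 14.695

7.9892 psi


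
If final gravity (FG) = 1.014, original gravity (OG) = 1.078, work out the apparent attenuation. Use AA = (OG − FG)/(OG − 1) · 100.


AA = (1.078 − 1.014)/(1.078 − 1) · 100

82.0513 %


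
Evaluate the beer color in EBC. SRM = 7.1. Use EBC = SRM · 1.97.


EBC = 7.1 · 1.97

13.9870 EBC


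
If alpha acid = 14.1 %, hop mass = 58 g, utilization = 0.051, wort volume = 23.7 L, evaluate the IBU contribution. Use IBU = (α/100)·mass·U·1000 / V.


IBU = (14.1/100)·58·0.051·1000 / 23.7

17.5982 IBU


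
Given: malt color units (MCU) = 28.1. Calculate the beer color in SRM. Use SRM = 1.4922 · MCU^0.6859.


SRM = 1.4922 · 28.1^0.6859

14.7060 SRM
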